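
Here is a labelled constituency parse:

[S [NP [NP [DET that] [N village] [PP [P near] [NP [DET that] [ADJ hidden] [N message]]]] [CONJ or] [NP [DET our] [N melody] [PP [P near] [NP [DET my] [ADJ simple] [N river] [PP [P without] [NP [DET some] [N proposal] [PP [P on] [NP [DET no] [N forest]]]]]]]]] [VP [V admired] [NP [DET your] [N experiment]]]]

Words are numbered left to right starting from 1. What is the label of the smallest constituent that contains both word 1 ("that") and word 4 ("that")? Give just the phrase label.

NP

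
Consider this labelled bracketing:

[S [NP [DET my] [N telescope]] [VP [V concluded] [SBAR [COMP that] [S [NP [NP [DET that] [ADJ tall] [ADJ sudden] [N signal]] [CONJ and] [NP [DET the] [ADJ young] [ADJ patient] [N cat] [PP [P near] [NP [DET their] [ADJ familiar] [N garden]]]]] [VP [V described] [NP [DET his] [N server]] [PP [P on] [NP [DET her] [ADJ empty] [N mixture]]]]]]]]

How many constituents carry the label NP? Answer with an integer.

Scanning left to right, an opening `[NP` appears at word positions 1, 5, 5, 10, 15, 19, 22 — 7 in total.

7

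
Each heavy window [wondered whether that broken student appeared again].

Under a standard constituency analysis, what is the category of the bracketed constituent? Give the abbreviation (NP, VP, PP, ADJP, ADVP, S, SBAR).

VP

The bracketed span "wondered whether that broken student appeared again" is headed by "wondered", making it a verb phrase (VP).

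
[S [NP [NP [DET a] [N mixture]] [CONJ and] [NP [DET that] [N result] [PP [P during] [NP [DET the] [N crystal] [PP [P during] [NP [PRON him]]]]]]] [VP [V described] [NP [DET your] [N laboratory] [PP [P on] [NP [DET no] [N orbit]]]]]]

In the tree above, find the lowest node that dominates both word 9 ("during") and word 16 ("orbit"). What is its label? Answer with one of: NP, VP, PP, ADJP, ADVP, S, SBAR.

S

The smallest bracket enclosing both words is [S a mixture and that result during the crystal during him described your laboratory on no orbit], so the label is S.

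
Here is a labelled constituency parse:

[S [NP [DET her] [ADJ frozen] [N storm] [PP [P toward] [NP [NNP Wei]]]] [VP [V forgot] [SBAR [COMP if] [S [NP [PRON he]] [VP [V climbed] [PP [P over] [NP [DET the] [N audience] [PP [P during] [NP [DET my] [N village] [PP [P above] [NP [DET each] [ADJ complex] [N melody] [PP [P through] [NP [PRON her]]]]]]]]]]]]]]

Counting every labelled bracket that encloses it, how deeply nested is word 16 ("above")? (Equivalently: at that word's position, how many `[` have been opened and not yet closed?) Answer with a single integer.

11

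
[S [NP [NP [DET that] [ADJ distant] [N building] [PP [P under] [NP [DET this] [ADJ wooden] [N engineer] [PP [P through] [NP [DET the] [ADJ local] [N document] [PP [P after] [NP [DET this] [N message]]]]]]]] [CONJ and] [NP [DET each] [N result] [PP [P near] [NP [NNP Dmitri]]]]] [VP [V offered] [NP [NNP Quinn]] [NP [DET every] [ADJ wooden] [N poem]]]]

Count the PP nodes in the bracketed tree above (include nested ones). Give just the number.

4

The PP constituents are: [PP under this wooden engineer through the local document after this message]; [PP through the local document after this message]; [PP after this message]; [PP near Dmitri]. Total: 4.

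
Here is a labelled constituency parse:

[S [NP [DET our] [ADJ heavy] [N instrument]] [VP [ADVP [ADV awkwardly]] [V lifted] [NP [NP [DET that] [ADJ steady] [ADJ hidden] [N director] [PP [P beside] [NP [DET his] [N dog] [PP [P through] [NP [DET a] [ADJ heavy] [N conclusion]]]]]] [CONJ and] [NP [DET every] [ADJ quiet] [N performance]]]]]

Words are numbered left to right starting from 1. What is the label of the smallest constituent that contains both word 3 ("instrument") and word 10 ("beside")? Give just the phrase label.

Word 3 lies under S → NP → N; word 10 lies under S → VP → NP → NP → PP → P. The lowest shared node is the S.

S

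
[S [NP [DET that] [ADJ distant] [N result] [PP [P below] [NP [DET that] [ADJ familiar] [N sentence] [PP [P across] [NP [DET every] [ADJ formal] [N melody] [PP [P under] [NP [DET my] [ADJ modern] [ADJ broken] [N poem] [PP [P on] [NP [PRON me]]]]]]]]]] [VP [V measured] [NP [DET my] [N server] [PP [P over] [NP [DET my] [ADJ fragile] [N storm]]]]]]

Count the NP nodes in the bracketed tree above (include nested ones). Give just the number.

Listing each NP by its span: [NP that distant result below that familiar sentence across every formal melody under my modern broken poem on me]; [NP that familiar sentence across every formal melody under my modern broken poem on me]; [NP every formal melody under my modern broken poem on me]; [NP my modern broken poem on me]; [NP me]; [NP my server over my fragile storm] … — that makes 7.

7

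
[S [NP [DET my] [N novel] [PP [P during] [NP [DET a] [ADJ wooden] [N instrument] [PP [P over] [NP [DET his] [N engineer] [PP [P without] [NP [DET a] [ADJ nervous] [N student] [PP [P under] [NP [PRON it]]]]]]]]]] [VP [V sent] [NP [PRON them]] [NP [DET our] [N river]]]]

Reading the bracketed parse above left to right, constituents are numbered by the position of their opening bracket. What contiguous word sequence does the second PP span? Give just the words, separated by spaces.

over his engineer without a nervous student under it

In left-to-right order the PP constituents are "during a wooden instrument over his engineer without a nervous student under it"; "over his engineer without a nervous student under it"; "without a nervous student under it"; "under it". Number 2 is "over his engineer without a nervous student under it".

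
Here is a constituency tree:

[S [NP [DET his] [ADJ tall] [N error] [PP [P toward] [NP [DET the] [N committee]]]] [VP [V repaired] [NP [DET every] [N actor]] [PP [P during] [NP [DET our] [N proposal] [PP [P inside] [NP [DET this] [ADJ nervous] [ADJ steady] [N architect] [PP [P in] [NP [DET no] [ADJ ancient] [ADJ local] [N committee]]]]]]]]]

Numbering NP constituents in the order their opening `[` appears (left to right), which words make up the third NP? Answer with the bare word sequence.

every actor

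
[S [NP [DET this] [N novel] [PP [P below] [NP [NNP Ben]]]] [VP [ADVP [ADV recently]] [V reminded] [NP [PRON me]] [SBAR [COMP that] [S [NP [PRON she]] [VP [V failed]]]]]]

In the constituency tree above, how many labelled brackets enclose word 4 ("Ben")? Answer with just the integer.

5

Path from the root down to the word: S → NP → PP → NP → NNP. That is 5 enclosing brackets.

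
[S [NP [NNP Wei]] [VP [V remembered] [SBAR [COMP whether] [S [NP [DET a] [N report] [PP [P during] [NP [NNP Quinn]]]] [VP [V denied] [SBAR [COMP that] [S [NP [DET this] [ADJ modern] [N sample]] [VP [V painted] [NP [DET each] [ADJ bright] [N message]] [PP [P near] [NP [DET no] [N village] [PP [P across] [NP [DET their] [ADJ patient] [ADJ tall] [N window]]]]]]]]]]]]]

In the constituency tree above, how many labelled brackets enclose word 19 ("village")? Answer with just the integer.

Path from the root down to the word: S → VP → SBAR → S → VP → SBAR → S → VP → PP → NP → N. That is 11 enclosing brackets.

11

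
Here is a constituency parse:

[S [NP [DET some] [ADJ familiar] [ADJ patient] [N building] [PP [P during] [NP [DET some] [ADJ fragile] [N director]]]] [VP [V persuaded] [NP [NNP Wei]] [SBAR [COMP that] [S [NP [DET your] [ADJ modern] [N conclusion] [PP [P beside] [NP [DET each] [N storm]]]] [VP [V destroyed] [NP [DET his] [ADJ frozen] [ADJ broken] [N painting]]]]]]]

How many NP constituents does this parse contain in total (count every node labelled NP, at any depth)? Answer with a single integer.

6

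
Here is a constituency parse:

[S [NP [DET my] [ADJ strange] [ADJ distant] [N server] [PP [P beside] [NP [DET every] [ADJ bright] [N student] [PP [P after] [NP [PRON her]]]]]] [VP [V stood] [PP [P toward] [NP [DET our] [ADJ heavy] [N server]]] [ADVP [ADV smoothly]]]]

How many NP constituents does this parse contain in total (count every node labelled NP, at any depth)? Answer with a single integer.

4

The NP constituents are: [NP my strange distant server beside every bright student after her]; [NP every bright student after her]; [NP her]; [NP our heavy server]. Total: 4.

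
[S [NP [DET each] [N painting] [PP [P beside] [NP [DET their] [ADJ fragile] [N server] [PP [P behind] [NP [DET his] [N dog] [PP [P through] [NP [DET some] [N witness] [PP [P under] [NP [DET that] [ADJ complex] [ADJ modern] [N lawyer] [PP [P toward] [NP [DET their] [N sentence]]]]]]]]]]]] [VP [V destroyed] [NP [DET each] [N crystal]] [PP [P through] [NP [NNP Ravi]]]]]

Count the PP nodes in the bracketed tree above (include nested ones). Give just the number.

6

Listing each PP by its span: [PP beside their fragile server behind his dog through some witness under that complex modern lawyer toward their sentence]; [PP behind his dog through some witness under that complex modern lawyer toward their sentence]; [PP through some witness under that complex modern lawyer toward their sentence]; [PP under that complex modern lawyer toward their sentence]; [PP toward their sentence]; [PP through Ravi] — that makes 6.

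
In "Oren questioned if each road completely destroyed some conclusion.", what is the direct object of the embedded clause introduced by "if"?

The verb of the embedded clause introduced by "if" is "destroyed"; its direct object is the NP "some conclusion".

some conclusion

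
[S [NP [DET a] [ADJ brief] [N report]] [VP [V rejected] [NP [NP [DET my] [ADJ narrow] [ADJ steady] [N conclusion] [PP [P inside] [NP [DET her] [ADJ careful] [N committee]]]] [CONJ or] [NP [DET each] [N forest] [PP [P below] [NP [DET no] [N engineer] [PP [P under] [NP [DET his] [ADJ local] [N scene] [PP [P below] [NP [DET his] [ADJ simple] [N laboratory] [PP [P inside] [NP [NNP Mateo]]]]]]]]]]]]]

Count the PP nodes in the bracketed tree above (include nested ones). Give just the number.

The PP constituents are: [PP inside her careful committee]; [PP below no engineer under his local scene below his simple laboratory inside Mateo]; [PP under his local scene below his simple laboratory inside Mateo]; [PP below his simple laboratory inside Mateo]; [PP inside Mateo]. Total: 5.

5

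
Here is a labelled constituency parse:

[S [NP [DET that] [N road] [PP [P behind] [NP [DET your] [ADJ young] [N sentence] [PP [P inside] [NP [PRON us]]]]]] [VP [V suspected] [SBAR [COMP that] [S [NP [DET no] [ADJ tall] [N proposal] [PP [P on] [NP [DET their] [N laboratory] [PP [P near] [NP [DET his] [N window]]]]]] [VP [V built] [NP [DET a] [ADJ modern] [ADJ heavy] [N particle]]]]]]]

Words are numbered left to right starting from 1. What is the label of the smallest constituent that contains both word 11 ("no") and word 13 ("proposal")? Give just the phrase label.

Both words fall inside [NP no tall proposal on their laboratory near his window] (words 11–19), and no smaller constituent contains them both. Label: NP.

NP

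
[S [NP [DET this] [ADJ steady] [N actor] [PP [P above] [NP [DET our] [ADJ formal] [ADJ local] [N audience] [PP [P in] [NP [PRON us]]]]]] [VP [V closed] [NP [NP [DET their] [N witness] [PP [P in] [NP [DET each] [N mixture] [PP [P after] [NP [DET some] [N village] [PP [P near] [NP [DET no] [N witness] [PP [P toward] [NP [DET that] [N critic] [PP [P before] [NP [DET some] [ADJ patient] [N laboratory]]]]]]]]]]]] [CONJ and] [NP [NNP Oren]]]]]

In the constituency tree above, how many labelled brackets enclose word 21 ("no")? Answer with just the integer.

11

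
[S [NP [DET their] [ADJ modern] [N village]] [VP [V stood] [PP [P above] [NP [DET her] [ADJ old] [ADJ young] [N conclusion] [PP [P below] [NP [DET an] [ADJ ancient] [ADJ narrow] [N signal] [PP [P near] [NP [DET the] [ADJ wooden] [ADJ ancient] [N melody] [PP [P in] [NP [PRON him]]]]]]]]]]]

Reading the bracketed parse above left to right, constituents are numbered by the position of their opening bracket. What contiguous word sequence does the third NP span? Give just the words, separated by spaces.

an ancient narrow signal near the wooden ancient melody in him

The NP opening brackets appear, in order, over: "their modern village"; "her old young conclusion below an ancient narrow signal near the wooden ancient melody in him"; "an ancient narrow signal near the wooden ancient melody in him"; "the wooden ancient melody in him"; "him". The third one spans "an ancient narrow signal near the wooden ancient melody in him".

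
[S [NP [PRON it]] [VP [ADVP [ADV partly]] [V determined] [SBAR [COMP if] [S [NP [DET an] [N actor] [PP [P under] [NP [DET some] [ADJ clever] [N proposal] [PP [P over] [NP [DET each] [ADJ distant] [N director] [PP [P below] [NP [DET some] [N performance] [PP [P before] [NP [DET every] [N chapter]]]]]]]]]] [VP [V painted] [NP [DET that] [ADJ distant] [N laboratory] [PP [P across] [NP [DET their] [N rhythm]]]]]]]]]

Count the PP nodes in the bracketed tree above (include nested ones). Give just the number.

5

Listing each PP by its span: [PP under some clever proposal over each distant director below some performance before every chapter]; [PP over each distant director below some performance before every chapter]; [PP below some performance before every chapter]; [PP before every chapter]; [PP across their rhythm] — that makes 5.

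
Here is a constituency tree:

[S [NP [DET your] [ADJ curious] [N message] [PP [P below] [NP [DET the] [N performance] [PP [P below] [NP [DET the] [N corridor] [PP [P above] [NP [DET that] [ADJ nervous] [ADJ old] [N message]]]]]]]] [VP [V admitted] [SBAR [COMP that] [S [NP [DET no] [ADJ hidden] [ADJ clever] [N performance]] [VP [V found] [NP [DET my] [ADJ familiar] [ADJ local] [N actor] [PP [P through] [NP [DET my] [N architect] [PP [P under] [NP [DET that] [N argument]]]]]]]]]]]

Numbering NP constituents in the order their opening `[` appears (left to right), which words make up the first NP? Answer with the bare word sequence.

your curious message below the performance below the corridor above that nervous old message

In left-to-right order the NP constituents are "your curious message below the performance below the corridor above that nervous old message"; "the performance below the corridor above that nervous old message"; "the corridor above that nervous old message"; "that nervous old message"; "no hidden clever performance"; "my familiar local actor through my architect under that argument"; "my architect under that argument"; "that argument". Number 1 is "your curious message below the performance below the corridor above that nervous old message".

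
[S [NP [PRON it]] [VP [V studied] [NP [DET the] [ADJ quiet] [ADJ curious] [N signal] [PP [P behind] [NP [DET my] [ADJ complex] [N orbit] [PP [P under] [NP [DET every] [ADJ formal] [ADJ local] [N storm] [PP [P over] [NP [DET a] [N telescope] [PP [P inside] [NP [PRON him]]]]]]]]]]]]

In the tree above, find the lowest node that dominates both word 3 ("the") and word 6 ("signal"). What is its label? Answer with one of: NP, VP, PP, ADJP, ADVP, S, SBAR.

The smallest bracket enclosing both words is [NP the quiet curious signal behind my complex orbit under every formal local storm over a telescope inside him], so the label is NP.

NP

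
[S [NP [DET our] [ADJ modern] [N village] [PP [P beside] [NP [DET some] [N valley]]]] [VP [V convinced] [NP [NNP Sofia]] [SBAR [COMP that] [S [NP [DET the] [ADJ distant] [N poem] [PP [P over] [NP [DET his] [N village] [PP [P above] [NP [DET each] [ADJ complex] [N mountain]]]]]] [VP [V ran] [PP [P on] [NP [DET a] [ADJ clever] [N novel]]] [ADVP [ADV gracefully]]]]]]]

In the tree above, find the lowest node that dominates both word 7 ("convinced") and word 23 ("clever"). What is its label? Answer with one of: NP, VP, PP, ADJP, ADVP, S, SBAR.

VP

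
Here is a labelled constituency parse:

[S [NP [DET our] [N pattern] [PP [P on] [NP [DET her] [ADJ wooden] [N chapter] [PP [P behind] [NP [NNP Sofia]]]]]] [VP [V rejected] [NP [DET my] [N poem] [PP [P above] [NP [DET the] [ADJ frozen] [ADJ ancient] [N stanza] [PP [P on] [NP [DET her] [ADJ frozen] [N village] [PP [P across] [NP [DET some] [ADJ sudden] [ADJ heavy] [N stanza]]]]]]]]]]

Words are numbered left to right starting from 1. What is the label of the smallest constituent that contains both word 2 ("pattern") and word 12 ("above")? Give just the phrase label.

S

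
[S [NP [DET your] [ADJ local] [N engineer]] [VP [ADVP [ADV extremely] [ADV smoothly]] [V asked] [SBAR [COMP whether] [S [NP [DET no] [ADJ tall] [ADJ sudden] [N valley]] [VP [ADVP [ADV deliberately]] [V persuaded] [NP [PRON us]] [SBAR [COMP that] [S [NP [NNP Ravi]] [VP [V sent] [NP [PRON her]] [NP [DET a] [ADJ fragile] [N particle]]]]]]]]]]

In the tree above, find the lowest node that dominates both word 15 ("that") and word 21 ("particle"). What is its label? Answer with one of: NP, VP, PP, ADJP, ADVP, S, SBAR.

Both words fall inside [SBAR that Ravi sent her a fragile particle] (words 15–21), and no smaller constituent contains them both. Label: SBAR.

SBAR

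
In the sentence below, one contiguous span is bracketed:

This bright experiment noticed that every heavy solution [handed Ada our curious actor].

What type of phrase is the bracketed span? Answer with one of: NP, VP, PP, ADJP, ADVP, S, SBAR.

The bracketed span "handed Ada our curious actor" is headed by "handed", making it a verb phrase (VP).

VP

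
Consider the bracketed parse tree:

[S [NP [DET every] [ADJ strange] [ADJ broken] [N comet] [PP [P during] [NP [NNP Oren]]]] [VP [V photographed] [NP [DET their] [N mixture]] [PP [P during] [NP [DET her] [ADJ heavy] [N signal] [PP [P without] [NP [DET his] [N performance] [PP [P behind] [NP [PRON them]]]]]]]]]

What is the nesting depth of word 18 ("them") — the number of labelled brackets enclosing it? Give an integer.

9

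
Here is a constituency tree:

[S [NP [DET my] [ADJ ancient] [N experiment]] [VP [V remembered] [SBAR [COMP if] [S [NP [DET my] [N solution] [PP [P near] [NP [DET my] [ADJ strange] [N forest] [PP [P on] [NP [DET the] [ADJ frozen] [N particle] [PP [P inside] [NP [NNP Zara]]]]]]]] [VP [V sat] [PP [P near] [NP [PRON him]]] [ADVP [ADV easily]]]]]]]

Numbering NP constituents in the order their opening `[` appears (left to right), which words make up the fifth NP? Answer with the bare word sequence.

Zara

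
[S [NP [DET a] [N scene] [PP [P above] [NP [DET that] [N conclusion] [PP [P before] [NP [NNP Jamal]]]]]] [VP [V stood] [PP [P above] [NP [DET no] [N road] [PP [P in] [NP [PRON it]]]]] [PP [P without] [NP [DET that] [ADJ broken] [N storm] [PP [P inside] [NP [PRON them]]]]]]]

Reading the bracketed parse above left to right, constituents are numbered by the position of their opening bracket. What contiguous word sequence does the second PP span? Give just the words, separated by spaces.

The PP opening brackets appear, in order, over: "above that conclusion before Jamal"; "before Jamal"; "above no road in it"; "in it"; "without that broken storm inside them"; "inside them". The second one spans "before Jamal".

before Jamal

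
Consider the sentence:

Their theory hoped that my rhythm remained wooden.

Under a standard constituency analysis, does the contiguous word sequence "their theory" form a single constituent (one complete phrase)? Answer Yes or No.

Yes

These words form the whole noun phrase headed by "theory", so yes — one constituent.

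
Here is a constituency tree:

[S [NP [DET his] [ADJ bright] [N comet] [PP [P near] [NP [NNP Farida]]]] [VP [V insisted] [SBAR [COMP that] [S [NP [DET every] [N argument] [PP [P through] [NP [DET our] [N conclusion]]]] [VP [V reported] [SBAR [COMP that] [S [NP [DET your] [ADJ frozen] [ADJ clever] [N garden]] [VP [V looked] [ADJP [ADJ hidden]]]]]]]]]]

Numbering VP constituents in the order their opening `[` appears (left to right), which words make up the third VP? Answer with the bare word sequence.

looked hidden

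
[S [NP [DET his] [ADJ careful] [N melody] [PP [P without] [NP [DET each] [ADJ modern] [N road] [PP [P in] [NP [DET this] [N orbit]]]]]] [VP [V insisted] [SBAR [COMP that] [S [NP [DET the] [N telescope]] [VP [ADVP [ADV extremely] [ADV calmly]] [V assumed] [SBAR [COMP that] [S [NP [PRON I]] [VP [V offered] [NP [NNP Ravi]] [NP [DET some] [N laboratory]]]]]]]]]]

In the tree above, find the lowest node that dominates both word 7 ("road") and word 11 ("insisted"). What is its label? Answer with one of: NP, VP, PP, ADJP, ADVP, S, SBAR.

Word 7 lies under S → NP → PP → NP → N; word 11 lies under S → VP → V. The lowest shared node is the S.

S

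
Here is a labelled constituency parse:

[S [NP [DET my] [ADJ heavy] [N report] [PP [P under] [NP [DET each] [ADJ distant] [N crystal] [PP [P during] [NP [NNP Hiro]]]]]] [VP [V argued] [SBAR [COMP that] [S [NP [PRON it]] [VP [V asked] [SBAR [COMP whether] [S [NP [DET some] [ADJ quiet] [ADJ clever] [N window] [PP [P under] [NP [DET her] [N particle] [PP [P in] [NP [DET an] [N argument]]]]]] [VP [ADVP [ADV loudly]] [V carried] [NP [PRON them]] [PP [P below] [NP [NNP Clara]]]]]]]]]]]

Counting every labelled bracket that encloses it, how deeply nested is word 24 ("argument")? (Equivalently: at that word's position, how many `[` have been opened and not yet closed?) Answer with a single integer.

13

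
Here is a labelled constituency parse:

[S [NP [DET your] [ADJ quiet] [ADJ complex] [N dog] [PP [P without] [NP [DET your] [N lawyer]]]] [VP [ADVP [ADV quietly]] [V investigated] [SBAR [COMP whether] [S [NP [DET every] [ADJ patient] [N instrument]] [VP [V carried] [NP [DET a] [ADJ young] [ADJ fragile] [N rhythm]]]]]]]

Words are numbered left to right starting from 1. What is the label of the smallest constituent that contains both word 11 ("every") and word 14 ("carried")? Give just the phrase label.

S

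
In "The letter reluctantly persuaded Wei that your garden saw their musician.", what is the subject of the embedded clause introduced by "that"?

your garden

In the embedded clause introduced by "that" the verb is "saw"; the NP preceding it, "your garden", is the subject.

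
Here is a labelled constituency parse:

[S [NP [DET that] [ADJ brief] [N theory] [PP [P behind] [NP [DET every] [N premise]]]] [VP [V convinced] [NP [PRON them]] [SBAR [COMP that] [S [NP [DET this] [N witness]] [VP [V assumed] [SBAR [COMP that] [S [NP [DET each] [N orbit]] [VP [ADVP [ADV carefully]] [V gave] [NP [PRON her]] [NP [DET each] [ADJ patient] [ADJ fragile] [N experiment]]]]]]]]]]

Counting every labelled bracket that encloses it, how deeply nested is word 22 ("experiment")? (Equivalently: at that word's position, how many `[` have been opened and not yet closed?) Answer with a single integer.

Counting open brackets not yet closed at "experiment": [S [VP [SBAR [S [VP [SBAR [S [VP [NP [N = 10.

10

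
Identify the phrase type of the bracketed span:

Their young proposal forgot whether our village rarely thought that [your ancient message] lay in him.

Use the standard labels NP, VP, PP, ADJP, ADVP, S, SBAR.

The span is built around the noun "message" — a noun phrase (NP).

NP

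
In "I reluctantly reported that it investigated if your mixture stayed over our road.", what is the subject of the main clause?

The subject of the main clause is the NP immediately before the verb "reported": "I".

I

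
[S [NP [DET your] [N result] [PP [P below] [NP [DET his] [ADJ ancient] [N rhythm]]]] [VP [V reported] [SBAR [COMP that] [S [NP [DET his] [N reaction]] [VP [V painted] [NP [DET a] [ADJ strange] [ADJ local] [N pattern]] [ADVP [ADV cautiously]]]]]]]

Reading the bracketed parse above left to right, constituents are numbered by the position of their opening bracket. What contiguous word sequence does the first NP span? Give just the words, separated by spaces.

your result below his ancient rhythm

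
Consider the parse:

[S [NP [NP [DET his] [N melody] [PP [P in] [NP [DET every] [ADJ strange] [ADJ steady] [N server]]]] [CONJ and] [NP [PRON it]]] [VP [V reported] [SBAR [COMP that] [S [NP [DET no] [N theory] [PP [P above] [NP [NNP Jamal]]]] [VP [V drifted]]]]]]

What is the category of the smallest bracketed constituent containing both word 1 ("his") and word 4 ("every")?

NP

Word 1 lies under S → NP → NP → DET; word 4 lies under S → NP → NP → PP → NP → DET. The lowest shared node is the NP.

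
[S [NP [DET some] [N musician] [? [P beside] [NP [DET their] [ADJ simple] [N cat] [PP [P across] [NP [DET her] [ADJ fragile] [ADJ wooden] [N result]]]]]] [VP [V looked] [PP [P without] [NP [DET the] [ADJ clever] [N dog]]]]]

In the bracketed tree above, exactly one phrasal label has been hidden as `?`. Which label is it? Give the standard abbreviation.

Looking at what the `?` directly dominates — P 'beside', NP — this is a prepositional phrase (PP).

PP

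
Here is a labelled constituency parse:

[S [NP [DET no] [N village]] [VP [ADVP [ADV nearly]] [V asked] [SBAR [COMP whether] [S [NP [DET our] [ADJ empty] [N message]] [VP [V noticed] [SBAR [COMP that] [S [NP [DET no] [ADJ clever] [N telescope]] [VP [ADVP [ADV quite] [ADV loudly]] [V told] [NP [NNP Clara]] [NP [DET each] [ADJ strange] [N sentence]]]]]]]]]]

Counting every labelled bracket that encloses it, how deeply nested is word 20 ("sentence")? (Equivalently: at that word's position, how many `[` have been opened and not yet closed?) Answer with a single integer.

Counting open brackets not yet closed at "sentence": [S [VP [SBAR [S [VP [SBAR [S [VP [NP [N = 10.

10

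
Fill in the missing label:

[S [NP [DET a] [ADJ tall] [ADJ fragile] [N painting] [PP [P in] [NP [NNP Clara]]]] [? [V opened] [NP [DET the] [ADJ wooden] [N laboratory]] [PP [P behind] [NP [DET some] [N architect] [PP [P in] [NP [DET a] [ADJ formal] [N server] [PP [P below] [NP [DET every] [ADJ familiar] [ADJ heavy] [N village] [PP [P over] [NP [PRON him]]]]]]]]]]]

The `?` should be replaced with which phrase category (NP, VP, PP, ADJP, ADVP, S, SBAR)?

VP

Looking at what the `?` directly dominates — V 'opened', NP, PP — this is a verb phrase (VP).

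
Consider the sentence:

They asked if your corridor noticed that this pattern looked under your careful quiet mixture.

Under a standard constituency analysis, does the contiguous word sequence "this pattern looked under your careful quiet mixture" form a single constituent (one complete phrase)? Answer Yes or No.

"this pattern looked under your careful quiet mixture" is exactly the clause [S this pattern looked under your careful quiet mixture], a complete constituent.

Yes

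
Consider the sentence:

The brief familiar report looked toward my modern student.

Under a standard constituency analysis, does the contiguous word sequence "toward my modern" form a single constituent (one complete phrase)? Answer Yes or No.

No

The smallest constituent containing the whole sequence is the prepositional phrase [PP toward my modern student], but the sequence is only part of it — it straddles the boundary between preposition "toward" and noun phrase "my modern student".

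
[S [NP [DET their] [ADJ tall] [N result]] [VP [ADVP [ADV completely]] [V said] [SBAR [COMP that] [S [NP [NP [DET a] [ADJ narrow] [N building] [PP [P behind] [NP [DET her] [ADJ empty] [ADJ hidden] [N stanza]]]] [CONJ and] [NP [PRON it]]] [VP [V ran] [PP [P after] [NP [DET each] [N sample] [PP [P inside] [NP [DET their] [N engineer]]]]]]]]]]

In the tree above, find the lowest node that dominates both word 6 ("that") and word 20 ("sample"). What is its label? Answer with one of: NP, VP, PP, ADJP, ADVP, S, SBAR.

SBAR

Word 6 lies under S → VP → SBAR → COMP; word 20 lies under S → VP → SBAR → S → VP → PP → NP → N. The lowest shared node is the SBAR.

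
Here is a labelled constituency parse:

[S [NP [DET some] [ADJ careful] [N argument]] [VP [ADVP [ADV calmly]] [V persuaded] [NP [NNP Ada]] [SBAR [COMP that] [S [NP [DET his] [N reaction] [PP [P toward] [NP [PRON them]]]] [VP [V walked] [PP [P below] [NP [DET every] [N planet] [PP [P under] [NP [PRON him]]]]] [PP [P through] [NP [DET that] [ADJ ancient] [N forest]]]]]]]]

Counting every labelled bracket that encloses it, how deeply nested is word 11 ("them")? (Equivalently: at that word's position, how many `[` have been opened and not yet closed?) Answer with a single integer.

8

The word sits inside PRON, which is inside NP, inside PP, inside NP, inside S, inside SBAR, inside VP, inside S — 8 brackets in all.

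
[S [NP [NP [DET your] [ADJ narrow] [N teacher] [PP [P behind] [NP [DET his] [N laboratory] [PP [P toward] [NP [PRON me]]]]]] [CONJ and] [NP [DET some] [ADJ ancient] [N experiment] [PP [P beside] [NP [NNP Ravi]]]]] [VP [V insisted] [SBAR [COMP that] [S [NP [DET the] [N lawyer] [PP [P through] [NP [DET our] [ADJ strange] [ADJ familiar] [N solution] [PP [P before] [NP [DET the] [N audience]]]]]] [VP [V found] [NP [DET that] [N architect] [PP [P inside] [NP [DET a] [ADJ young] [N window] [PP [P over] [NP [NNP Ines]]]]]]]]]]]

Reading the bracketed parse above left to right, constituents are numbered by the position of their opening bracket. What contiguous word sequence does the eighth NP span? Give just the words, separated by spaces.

our strange familiar solution before the audience

In left-to-right order the NP constituents are "your narrow teacher behind his laboratory toward me and some ancient experiment beside Ravi"; "your narrow teacher behind his laboratory toward me"; "his laboratory toward me"; "me"; "some ancient experiment beside Ravi"; "Ravi"; "the lawyer through our strange familiar solution before the audience"; "our strange familiar solution before the audience"; "the audience"; "that architect inside a young window over Ines"; "a young window over Ines"; "Ines". Number 8 is "our strange familiar solution before the audience".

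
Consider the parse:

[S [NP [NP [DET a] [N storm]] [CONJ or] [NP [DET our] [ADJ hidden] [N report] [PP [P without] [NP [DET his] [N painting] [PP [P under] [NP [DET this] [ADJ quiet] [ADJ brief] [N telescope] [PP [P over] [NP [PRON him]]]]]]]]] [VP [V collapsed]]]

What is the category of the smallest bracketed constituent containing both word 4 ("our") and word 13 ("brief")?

Word 4 lies under S → NP → NP → DET; word 13 lies under S → NP → NP → PP → NP → PP → NP → ADJ. The lowest shared node is the NP.

NP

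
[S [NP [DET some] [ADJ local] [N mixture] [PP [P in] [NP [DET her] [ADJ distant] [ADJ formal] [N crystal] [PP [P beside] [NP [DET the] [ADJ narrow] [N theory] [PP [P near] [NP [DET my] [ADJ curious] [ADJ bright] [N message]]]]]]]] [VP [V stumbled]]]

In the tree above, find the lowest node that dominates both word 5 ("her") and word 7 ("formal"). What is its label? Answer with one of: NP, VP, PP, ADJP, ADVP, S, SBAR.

NP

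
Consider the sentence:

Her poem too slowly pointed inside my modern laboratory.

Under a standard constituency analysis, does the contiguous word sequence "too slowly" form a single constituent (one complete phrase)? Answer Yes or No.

"too slowly" is exactly the adverb phrase [ADVP too slowly], a complete constituent.

Yes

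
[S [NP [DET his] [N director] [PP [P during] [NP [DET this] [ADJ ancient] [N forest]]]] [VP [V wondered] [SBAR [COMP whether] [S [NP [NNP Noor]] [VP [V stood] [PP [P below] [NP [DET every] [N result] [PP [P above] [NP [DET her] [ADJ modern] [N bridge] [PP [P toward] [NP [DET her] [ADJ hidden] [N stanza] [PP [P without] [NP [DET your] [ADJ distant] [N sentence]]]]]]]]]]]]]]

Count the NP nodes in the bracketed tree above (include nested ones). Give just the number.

Listing each NP by its span: [NP his director during this ancient forest]; [NP this ancient forest]; [NP Noor]; [NP every result above her modern bridge toward her hidden stanza without your distant sentence]; [NP her modern bridge toward her hidden stanza without your distant sentence]; [NP her hidden stanza without your distant sentence] … — that makes 7.

7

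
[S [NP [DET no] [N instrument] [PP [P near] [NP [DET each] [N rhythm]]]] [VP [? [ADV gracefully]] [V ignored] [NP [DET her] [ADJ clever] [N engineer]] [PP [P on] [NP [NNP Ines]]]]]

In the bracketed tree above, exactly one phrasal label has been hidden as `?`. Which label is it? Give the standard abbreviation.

ADVP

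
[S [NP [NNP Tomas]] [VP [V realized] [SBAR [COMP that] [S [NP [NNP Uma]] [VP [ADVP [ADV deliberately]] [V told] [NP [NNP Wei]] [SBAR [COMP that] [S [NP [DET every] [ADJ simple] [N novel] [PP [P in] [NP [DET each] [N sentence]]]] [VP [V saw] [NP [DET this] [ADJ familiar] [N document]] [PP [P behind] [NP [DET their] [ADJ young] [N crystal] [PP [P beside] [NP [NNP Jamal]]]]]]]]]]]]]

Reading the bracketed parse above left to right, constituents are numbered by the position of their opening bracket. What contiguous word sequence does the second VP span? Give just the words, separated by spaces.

deliberately told Wei that every simple novel in each sentence saw this familiar document behind their young crystal beside Jamal

In left-to-right order the VP constituents are "realized that Uma deliberately told Wei that every simple novel in each sentence saw this familiar document behind their young crystal beside Jamal"; "deliberately told Wei that every simple novel in each sentence saw this familiar document behind their young crystal beside Jamal"; "saw this familiar document behind their young crystal beside Jamal". Number 2 is "deliberately told Wei that every simple novel in each sentence saw this familiar document behind their young crystal beside Jamal".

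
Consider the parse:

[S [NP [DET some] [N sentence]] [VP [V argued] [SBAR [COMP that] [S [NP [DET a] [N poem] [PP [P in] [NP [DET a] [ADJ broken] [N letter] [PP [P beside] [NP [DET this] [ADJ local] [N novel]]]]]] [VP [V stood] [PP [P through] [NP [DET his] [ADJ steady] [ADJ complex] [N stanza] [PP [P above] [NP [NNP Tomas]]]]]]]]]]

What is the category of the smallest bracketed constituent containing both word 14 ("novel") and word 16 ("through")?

S

The smallest bracket enclosing both words is [S a poem in a broken letter beside this local novel stood through his steady complex stanza above Tomas], so the label is S.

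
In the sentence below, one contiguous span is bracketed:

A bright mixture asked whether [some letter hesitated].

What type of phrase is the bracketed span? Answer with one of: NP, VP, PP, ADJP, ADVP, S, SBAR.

S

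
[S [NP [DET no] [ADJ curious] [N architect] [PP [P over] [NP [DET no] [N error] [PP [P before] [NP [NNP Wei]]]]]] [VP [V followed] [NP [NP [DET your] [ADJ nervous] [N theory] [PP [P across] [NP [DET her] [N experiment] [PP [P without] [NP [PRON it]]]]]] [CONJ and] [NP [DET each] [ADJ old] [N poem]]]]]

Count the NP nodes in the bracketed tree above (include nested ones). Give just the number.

8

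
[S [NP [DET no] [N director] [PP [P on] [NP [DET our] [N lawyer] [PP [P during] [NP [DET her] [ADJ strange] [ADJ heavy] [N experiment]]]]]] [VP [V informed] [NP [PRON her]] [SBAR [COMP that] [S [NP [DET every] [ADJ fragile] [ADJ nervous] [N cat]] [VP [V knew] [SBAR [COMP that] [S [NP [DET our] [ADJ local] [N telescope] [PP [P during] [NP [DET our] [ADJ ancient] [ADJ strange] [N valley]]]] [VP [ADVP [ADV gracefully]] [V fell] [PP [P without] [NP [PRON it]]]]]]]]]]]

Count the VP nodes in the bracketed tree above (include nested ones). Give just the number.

3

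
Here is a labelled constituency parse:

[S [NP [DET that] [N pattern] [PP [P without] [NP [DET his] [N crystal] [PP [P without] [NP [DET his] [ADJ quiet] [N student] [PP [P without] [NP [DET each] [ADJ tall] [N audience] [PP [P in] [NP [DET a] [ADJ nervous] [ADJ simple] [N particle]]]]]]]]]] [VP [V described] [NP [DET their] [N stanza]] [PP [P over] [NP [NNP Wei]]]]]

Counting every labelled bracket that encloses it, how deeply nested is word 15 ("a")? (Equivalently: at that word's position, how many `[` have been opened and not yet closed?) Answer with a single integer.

Path from the root down to the word: S → NP → PP → NP → PP → NP → PP → NP → PP → NP → DET. That is 11 enclosing brackets.

11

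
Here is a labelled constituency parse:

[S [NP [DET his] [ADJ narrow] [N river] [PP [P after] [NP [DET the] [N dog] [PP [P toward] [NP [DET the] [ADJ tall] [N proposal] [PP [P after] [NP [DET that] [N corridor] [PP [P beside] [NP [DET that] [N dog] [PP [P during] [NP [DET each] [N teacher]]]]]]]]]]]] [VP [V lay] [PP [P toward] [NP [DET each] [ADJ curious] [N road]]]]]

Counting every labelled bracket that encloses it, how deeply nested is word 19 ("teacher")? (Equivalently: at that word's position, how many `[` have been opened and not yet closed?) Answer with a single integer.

13

Counting open brackets not yet closed at "teacher": [S [NP [PP [NP [PP [NP [PP [NP [PP [NP [PP [NP [N = 13.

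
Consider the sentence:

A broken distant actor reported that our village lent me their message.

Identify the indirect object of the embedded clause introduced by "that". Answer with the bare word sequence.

Within the embedded clause introduced by "that", the indirect object of "lent" is "me".

me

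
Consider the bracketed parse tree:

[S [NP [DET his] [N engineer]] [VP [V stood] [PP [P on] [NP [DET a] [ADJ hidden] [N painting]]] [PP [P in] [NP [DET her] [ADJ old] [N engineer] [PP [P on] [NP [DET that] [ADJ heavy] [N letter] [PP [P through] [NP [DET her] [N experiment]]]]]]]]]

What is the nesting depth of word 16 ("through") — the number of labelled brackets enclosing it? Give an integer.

8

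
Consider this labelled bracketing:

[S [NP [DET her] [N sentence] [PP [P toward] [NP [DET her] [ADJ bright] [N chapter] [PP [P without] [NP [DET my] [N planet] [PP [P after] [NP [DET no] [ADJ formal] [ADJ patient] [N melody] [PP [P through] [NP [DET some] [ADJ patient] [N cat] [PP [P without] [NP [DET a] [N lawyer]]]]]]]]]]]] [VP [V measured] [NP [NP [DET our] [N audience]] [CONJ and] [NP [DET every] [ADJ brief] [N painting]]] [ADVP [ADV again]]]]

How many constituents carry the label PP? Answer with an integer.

5

Scanning left to right, an opening `[PP` appears at word positions 3, 7, 10, 15, 19 — 5 in total.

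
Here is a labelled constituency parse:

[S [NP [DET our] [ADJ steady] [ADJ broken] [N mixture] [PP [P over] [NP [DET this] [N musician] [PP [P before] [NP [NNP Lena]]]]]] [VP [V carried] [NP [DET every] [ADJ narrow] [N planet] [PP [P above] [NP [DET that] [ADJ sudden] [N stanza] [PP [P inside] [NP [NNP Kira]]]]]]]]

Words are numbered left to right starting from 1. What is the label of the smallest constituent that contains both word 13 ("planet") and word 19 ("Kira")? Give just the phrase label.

Both words fall inside [NP every narrow planet above that sudden stanza inside Kira] (words 11–19), and no smaller constituent contains them both. Label: NP.

NP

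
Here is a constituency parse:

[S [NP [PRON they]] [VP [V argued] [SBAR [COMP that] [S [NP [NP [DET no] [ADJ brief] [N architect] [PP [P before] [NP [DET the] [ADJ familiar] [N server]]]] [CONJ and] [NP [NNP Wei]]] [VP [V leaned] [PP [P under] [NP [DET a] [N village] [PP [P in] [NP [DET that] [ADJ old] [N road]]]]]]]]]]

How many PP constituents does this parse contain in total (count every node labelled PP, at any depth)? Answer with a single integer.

3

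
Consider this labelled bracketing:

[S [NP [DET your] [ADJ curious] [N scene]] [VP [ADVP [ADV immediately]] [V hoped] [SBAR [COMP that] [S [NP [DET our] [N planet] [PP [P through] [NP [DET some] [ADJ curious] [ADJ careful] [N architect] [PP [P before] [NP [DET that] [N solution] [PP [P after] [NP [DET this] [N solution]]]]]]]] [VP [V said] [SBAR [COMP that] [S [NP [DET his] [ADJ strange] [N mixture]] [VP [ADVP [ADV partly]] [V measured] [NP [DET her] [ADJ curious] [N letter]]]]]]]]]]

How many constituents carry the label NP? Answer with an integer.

7

Scanning left to right, an opening `[NP` appears at word positions 1, 7, 10, 15, 18, 22, 27 — 7 in total.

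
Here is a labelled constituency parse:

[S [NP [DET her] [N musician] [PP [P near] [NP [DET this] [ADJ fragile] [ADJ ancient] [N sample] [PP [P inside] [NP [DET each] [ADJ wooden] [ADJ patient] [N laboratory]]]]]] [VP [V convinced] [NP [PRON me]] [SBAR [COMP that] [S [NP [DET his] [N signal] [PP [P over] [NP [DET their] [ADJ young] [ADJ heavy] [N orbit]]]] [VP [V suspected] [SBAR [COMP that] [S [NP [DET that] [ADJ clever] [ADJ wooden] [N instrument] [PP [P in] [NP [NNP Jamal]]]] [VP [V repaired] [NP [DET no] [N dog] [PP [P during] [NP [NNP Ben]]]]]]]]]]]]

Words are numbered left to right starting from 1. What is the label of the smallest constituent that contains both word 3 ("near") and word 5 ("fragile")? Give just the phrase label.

Word 3 lies under S → NP → PP → P; word 5 lies under S → NP → PP → NP → ADJ. The lowest shared node is the PP.

PP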